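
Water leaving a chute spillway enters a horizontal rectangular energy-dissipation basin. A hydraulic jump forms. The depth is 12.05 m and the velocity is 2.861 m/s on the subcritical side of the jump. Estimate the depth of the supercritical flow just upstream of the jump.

Fr₂ = V₂/√(g·y₂) = 2.861/√(9.81×12.05) = 0.2631.
The Bélanger relation is symmetric: y₁/y₂ = ½[√(1 + 8Fr₂²) − 1] = ½[√1.5539 − 1] = 0.1233.
y₁ = 0.1233 × 12.05 = 1.486 m.

y₁ = 1.486 m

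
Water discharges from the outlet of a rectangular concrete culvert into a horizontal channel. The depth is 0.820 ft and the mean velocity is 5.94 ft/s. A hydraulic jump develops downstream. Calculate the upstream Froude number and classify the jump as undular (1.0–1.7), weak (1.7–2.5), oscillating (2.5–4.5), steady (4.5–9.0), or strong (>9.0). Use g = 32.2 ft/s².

Fr₁ = 1.16; undular jump

Fr₁ = V₁/√(g·y₁) = 5.94/√(32.2×0.820) = 1.16.
Fr₁ = 1.16 lies in the undular range.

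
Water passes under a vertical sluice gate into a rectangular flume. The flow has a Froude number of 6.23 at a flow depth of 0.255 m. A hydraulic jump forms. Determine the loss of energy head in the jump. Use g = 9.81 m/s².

Fr₁ = 6.23 (given).
By Bélanger, y₂/y₁ = ½[√(1 + 8Fr₁²) − 1] = ½[√311.5 − 1] = 8.32.
y₂ = 8.32 × 0.255 = 2.12 m.
Head loss: ΔE = (y₂ − y₁)³/(4y₁y₂) = (2.12 − 0.255)³/(4×0.255×2.12) = 6.52/2.17 = 3.01 m.

ΔE = 3.01 m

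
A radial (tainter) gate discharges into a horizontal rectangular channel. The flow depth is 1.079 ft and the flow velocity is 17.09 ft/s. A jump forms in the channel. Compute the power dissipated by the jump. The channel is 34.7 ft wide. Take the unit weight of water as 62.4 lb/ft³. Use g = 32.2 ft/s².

P = 98.20 hp

Fr₁ = V₁/√(g·y₁) = 17.09/√(32.2×1.079) = 2.899.
Conjugate-depth relation: y₂/y₁ = ½[√(1 + 8Fr₁²) − 1] = ½[√68.251 − 1] = 3.631.
y₂ = 3.631 × 1.079 = 3.918 ft.
Head loss: ΔE = (y₂ − y₁)³/(4y₁y₂) = (3.918 − 1.079)³/(4×1.079×3.918) = 22.87/16.91 = 1.353 ft.
q = V₁·y₁ = 17.09 × 1.079 = 18.44 ft²/s. Q = q·b = 18.44 × 34.7 = 639.9 cfs. P = γ·Q·ΔE/550 = 62.4 × 639.9 × 1.353 / 550 = 98.20 hp.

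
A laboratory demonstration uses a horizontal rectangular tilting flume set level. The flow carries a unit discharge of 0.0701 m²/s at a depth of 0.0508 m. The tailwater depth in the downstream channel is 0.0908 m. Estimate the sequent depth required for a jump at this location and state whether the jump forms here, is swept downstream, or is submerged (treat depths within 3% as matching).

y₂ = 0.117 m; the jump is swept downstream

V₁ = q/y₁ = 0.0701/0.0508 = 1.38 m/s. Fr₁ = V₁/√(g·y₁) = 1.38/√(9.81×0.0508) = 1.95.
By Bélanger, y₂/y₁ = ½[√(1 + 8Fr₁²) − 1] = ½[√31.57 − 1] = 2.31.
y₂ = 2.31 × 0.0508 = 0.117 m.
Tailwater y_tw = 0.0908 m: y_tw < y₂, so the jump is swept downstream.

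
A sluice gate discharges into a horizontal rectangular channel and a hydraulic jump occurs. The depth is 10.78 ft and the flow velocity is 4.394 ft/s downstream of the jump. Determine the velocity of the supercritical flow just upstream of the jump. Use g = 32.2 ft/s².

Fr₂ = V₂/√(g·y₂) = 4.394/√(32.2×10.78) = 0.2358.
From the momentum equation (using Fr₂), y₁/y₂ = ½[√(1 + 8Fr₂²) − 1] = ½[√1.4450 − 1] = 0.1010.
y₁ = 0.1010 × 10.78 = 1.089 ft.
V₁ = q/y₁ = 47.37/1.089 = 43.49 ft/s.

V₁ = 43.49 ft/s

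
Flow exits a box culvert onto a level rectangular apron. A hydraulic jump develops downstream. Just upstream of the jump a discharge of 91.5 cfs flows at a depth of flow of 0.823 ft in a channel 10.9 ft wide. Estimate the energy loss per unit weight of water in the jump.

q = Q/b = 91.5/10.9 = 8.39 ft²/s; V₁ = q/y₁ = 10.2 ft/s. Fr₁ = V₁/√(g·y₁) = 1.98.
By Bélanger, y₂/y₁ = ½[√(1 + 8Fr₁²) − 1] = ½[√32.41 − 1] = 2.35.
y₂ = 2.35 × 0.823 = 1.93 ft.
V₂ = q/y₂ = 8.39/1.93 = 4.35 ft/s. E₁ = y₁ + V₁²/2g = 2.44 ft; E₂ = y₂ + V₂²/2g = 2.22 ft. ΔE = E₁ − E₂ = 0.214 ft.

ΔE = 0.214 ft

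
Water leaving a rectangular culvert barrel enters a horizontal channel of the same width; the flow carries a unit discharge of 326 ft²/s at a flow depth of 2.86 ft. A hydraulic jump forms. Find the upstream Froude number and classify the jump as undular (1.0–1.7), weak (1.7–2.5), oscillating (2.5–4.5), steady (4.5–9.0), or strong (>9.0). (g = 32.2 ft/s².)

Fr₁ = 11.9; strong jump

V₁ = q/y₁ = 326/2.86 = 114 ft/s. Fr₁ = V₁/√(g·y₁) = 114/√(32.2×2.86) = 11.9.
Fr₁ = 11.9 lies in the strong range.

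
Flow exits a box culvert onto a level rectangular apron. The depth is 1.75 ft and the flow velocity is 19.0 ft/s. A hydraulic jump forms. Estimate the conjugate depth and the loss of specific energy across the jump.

y₂ = 5.45 ft; ΔE = 1.33 ft

Fr₁ = V₁/√(g·y₁) = 19.0/√(32.2×1.75) = 2.53.
Sequent-depth ratio: y₂/y₁ = ½[√(1 + 8Fr₁²) − 1] = ½[√52.25 − 1] = 3.11.
y₂ = 3.11 × 1.75 = 5.45 ft.
q = V₁·y₁ = 19.0 × 1.75 = 33.2 ft²/s. V₂ = q/y₂ = 33.2/5.45 = 6.10 ft/s. E₁ = y₁ + V₁²/2g = 7.36 ft; E₂ = y₂ + V₂²/2g = 6.03 ft. ΔE = E₁ − E₂ = 1.33 ft.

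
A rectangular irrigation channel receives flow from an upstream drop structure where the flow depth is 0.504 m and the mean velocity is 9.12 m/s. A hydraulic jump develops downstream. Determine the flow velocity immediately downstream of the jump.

Fr₁ = V₁/√(g·y₁) = 9.12/√(9.81×0.504) = 4.10.
Sequent-depth ratio: y₂/y₁ = ½[√(1 + 8Fr₁²) − 1] = ½[√135.6 − 1] = 5.32.
y₂ = 5.32 × 0.504 = 2.68 m.
q = V₁·y₁ = 9.12 × 0.504 = 4.60 m²/s.
V₂ = q/y₂ = 4.60/2.68 = 1.71 m/s.

V₂ = 1.71 m/s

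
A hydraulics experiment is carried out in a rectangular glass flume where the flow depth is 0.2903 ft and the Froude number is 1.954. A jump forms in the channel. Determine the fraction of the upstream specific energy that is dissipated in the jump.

ΔE/E₁ = 0.0834 (8.34%)

Fr₁ = 1.954 (given).
Bélanger equation: y₂/y₁ = ½[√(1 + 8Fr₁²) − 1] = ½[√31.545 − 1] = 2.308.
y₂ = 2.308 × 0.2903 = 0.6701 ft.
E₁ = y₁(1 + Fr₁²/2) = 0.2903×(1 + 1.954²/2) = 0.8445 ft. ΔE = (y₂ − y₁)³/(4y₁y₂) = 0.07040 ft. ΔE/E₁ = 0.07040/0.8445 = 0.0834.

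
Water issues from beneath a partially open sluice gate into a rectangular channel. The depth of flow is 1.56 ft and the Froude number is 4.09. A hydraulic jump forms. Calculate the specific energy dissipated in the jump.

Fr₁ = 4.09 (given).
Bélanger equation: y₂/y₁ = ½[√(1 + 8Fr₁²) − 1] = ½[√134.8 − 1] = 5.31.
y₂ = 5.31 × 1.56 = 8.28 ft.
Head loss: ΔE = (y₂ − y₁)³/(4y₁y₂) = (8.28 − 1.56)³/(4×1.56×8.28) = 303/51.6 = 5.87 ft.

ΔE = 5.87 ft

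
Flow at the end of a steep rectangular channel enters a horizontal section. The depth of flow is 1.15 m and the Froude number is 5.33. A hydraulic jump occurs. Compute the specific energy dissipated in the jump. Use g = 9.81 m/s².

ΔE = 9.04 m

Fr₁ = 5.33 (given).
Sequent-depth ratio: y₂/y₁ = ½[√(1 + 8Fr₁²) − 1] = ½[√228.3 − 1] = 7.05.
y₂ = 7.05 × 1.15 = 8.11 m.
Head loss: ΔE = (y₂ − y₁)³/(4y₁y₂) = (8.11 − 1.15)³/(4×1.15×8.11) = 338/37.3 = 9.04 m.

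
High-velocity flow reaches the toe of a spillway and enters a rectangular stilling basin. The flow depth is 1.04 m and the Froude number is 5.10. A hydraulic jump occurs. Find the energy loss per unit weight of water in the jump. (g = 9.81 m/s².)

ΔE = 7.27 m

Fr₁ = 5.10 (given).
By Bélanger, y₂/y₁ = ½[√(1 + 8Fr₁²) − 1] = ½[√209.1 − 1] = 6.73.
y₂ = 6.73 × 1.04 = 7.00 m.
Head loss: ΔE = (y₂ − y₁)³/(4y₁y₂) = (7.00 − 1.04)³/(4×1.04×7.00) = 212/29.1 = 7.27 m.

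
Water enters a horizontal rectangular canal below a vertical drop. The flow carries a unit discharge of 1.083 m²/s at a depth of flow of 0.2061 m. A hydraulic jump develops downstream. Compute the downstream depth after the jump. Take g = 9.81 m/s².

V₁ = q/y₁ = 1.083/0.2061 = 5.255 m/s. Fr₁ = V₁/√(g·y₁) = 5.255/√(9.81×0.2061) = 3.696.
Conjugate-depth relation: y₂/y₁ = ½[√(1 + 8Fr₁²) − 1] = ½[√110.26 − 1] = 4.750.
y₂ = 4.750 × 0.2061 = 0.9790 m.

y₂ = 0.9790 m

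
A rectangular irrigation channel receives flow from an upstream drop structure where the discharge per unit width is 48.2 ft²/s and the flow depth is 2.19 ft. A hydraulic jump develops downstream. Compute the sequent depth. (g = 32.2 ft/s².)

V₁ = q/y₁ = 48.2/2.19 = 22.0 ft/s. Fr₁ = V₁/√(g·y₁) = 22.0/√(32.2×2.19) = 2.62.
Conjugate-depth relation: y₂/y₁ = ½[√(1 + 8Fr₁²) − 1] = ½[√55.95 − 1] = 3.24.
y₂ = 3.24 × 2.19 = 7.10 ft.

y₂ = 7.10 ft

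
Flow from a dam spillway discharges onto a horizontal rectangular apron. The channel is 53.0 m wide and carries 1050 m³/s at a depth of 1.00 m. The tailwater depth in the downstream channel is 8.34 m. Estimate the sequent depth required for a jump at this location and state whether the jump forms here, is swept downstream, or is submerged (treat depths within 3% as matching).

q = Q/b = 1050/53.0 = 19.8 m²/s; V₁ = q/y₁ = 19.8 m/s. Fr₁ = V₁/√(g·y₁) = 6.33.
From the momentum equation for a rectangular channel, y₂/y₁ = ½[√(1 + 8Fr₁²) − 1] = ½[√321.1 − 1] = 8.46.
y₂ = 8.46 × 1.00 = 8.46 m.
Tailwater y_tw = 8.34 m: y_tw ≈ y₂, so the jump forms here.

y₂ = 8.46 m; the jump forms here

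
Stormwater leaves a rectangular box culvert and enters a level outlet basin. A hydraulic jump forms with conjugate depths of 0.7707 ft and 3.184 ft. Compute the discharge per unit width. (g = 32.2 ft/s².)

q = 12.50 ft²/s

For a rectangular channel the momentum equation gives q² = ½·g·y₁·y₂·(y₁ + y₂) = ½×32.2×0.7707×3.184×3.955 = 156.2.
q = √156.2 = 12.50 ft²/s.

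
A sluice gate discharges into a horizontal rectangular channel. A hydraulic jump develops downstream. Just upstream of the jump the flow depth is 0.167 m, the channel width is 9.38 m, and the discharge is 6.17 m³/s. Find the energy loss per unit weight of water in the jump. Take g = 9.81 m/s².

ΔE = 0.257 m

q = Q/b = 6.17/9.38 = 0.658 m²/s; V₁ = q/y₁ = 3.94 m/s. Fr₁ = V₁/√(g·y₁) = 3.08.
Sequent-depth ratio: y₂/y₁ = ½[√(1 + 8Fr₁²) − 1] = ½[√76.76 − 1] = 3.88.
y₂ = 3.88 × 0.167 = 0.648 m.
Head loss: ΔE = (y₂ − y₁)³/(4y₁y₂) = (0.648 − 0.167)³/(4×0.167×0.648) = 0.111/0.433 = 0.257 m.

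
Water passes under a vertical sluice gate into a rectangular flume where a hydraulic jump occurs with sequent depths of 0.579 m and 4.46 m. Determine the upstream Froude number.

Fr₁ = 5.79

For a rectangular channel the momentum equation gives q² = ½·g·y₁·y₂·(y₁ + y₂) = ½×9.81×0.579×4.46×5.04 = 63.8.
q = √63.8 = 7.99 m²/s.
V₁ = q/y₁ = 13.8 m/s; Fr₁ = V₁/√(g·y₁) = 5.79.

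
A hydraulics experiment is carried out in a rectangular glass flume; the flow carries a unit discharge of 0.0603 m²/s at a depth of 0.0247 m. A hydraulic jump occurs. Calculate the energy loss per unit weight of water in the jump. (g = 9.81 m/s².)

V₁ = q/y₁ = 0.0603/0.0247 = 2.44 m/s. Fr₁ = V₁/√(g·y₁) = 2.44/√(9.81×0.0247) = 4.96.
From the momentum equation for a rectangular channel, y₂/y₁ = ½[√(1 + 8Fr₁²) − 1] = ½[√197.8 − 1] = 6.53.
y₂ = 6.53 × 0.0247 = 0.161 m.
Head loss: ΔE = (y₂ − y₁)³/(4y₁y₂) = (0.161 − 0.0247)³/(4×0.0247×0.161) = 0.00255/0.0159 = 0.160 m.

ΔE = 0.160 m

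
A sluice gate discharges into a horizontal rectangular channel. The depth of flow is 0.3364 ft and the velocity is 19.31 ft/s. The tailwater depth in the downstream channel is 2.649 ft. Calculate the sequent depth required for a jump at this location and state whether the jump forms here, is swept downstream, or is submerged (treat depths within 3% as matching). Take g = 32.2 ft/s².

Fr₁ = V₁/√(g·y₁) = 19.31/√(32.2×0.3364) = 5.867.
Sequent-depth ratio: y₂/y₁ = ½[√(1 + 8Fr₁²) − 1] = ½[√276.39 − 1] = 7.812.
y₂ = 7.812 × 0.3364 = 2.628 ft.
Tailwater y_tw = 2.649 ft: y_tw ≈ y₂, so the jump forms here.

y₂ = 2.628 ft; the jump forms here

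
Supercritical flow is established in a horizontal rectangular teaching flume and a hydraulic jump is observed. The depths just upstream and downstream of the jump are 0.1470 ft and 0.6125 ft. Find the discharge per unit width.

For a rectangular channel the momentum equation gives q² = ½·g·y₁·y₂·(y₁ + y₂) = ½×32.2×0.1470×0.6125×0.7595 = 1.101.
q = √1.101 = 1.049 ft²/s.

q = 1.049 ft²/s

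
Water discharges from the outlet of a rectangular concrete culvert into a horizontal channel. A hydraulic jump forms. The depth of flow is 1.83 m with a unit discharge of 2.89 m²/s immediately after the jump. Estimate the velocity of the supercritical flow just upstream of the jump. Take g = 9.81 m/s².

V₁ = 6.97 m/s

V₂ = q/y₂ = 2.89/1.83 = 1.58 m/s; Fr₂ = V₂/√(g·y₂) = 0.373.
The Bélanger relation is symmetric: y₁/y₂ = ½[√(1 + 8Fr₂²) − 1] = ½[√2.111 − 1] = 0.227.
y₁ = 0.227 × 1.83 = 0.415 m.
V₁ = q/y₁ = 2.89/0.415 = 6.97 m/s.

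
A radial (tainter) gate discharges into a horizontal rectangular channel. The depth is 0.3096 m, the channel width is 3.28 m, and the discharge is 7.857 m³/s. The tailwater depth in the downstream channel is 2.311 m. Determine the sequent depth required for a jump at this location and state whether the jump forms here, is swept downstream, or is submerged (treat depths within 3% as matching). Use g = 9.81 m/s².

q = Q/b = 7.857/3.28 = 2.395 m²/s; V₁ = q/y₁ = 7.737 m/s. Fr₁ = V₁/√(g·y₁) = 4.440.
Bélanger equation: y₂/y₁ = ½[√(1 + 8Fr₁²) − 1] = ½[√158.68 − 1] = 5.798.
y₂ = 5.798 × 0.3096 = 1.795 m.
Tailwater y_tw = 2.311 m: y_tw > y₂, so the jump is submerged.

y₂ = 1.795 m; the jump is submerged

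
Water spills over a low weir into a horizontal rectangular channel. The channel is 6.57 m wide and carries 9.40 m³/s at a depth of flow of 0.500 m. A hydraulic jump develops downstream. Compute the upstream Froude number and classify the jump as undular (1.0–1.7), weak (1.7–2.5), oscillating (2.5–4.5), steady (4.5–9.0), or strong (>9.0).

q = Q/b = 9.40/6.57 = 1.43 m²/s; V₁ = q/y₁ = 2.86 m/s. Fr₁ = V₁/√(g·y₁) = 1.29.
Fr₁ = 1.29 lies in the undular range.

Fr₁ = 1.29; undular jump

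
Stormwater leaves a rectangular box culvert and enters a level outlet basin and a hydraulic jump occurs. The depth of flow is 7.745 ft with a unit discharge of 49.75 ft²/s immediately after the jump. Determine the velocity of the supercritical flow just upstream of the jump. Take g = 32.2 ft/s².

V₁ = 24.50 ft/s

V₂ = q/y₂ = 49.75/7.745 = 6.423 ft/s; Fr₂ = V₂/√(g·y₂) = 0.4068.
Since the conjugate-depth ratio holds either way, y₁/y₂ = ½[√(1 + 8Fr₂²) − 1] = ½[√2.3236 − 1] = 0.2622.
y₁ = 0.2622 × 7.745 = 2.030 ft.
V₁ = q/y₁ = 49.75/2.030 = 24.50 ft/s.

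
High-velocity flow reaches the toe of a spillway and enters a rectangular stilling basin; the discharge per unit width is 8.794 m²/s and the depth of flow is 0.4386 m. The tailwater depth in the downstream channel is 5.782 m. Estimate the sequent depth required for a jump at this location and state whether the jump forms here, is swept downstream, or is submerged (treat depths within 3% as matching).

V₁ = q/y₁ = 8.794/0.4386 = 20.05 m/s. Fr₁ = V₁/√(g·y₁) = 20.05/√(9.81×0.4386) = 9.666.
Sequent-depth ratio: y₂/y₁ = ½[√(1 + 8Fr₁²) − 1] = ½[√748.46 − 1] = 13.18.
y₂ = 13.18 × 0.4386 = 5.780 m.
Tailwater y_tw = 5.782 m: y_tw ≈ y₂, so the jump forms here.

y₂ = 5.780 m; the jump forms here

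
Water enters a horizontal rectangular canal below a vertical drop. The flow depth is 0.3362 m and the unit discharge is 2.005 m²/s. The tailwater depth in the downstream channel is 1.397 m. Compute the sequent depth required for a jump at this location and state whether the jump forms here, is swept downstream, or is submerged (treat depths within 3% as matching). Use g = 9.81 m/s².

y₂ = 1.402 m; the jump forms here

V₁ = q/y₁ = 2.005/0.3362 = 5.964 m/s. Fr₁ = V₁/√(g·y₁) = 5.964/√(9.81×0.3362) = 3.284.
Conjugate-depth relation: y₂/y₁ = ½[√(1 + 8Fr₁²) − 1] = ½[√87.269 − 1] = 4.171.
y₂ = 4.171 × 0.3362 = 1.402 m.
Tailwater y_tw = 1.397 m: y_tw ≈ y₂, so the jump forms here.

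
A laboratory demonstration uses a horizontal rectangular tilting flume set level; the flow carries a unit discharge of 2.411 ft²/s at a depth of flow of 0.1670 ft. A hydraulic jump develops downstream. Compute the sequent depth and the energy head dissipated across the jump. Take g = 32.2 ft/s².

V₁ = q/y₁ = 2.411/0.1670 = 14.44 ft/s. Fr₁ = V₁/√(g·y₁) = 14.44/√(32.2×0.1670) = 6.226.
Bélanger equation: y₂/y₁ = ½[√(1 + 8Fr₁²) − 1] = ½[√311.08 − 1] = 8.319.
y₂ = 8.319 × 0.1670 = 1.389 ft.
Head loss: ΔE = (y₂ − y₁)³/(4y₁y₂) = (1.389 − 0.1670)³/(4×0.1670×1.389) = 1.826/0.9280 = 1.967 ft.

y₂ = 1.389 ft; ΔE = 1.967 ft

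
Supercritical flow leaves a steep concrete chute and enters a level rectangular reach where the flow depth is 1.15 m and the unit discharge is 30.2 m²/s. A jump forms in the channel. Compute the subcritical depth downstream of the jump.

y₂ = 12.2 m

V₁ = q/y₁ = 30.2/1.15 = 26.3 m/s. Fr₁ = V₁/√(g·y₁) = 26.3/√(9.81×1.15) = 7.82.
From the momentum equation for a rectangular channel, y₂/y₁ = ½[√(1 + 8Fr₁²) − 1] = ½[√490.0 − 1] = 10.6.
y₂ = 10.6 × 1.15 = 12.2 m.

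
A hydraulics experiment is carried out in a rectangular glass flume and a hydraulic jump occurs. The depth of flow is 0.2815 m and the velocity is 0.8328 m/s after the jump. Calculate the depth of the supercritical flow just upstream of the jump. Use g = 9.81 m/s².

y₁ = 0.1034 m

Fr₂ = V₂/√(g·y₂) = 0.8328/√(9.81×0.2815) = 0.5011.
Since the conjugate-depth ratio holds either way, y₁/y₂ = ½[√(1 + 8Fr₂²) − 1] = ½[√3.0092 − 1] = 0.3674.
y₁ = 0.3674 × 0.2815 = 0.1034 m.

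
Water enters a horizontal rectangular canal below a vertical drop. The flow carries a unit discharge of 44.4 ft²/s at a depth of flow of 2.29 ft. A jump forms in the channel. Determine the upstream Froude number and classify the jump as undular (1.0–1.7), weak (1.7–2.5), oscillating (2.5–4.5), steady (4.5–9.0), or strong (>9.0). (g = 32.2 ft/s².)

V₁ = q/y₁ = 44.4/2.29 = 19.4 ft/s. Fr₁ = V₁/√(g·y₁) = 19.4/√(32.2×2.29) = 2.26.
Fr₁ = 2.26 lies in the weak range.

Fr₁ = 2.26; weak jump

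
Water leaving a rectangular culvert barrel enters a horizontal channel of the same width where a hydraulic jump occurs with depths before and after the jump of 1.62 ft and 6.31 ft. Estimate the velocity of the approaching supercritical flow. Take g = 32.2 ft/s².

V₁ = 22.3 ft/s

For a rectangular channel the momentum equation gives q² = ½·g·y₁·y₂·(y₁ + y₂) = ½×32.2×1.62×6.31×7.93 = 1305.
q = √1305 = 36.1 ft²/s.
V₁ = q/y₁ = 36.1/1.62 = 22.3 ft/s.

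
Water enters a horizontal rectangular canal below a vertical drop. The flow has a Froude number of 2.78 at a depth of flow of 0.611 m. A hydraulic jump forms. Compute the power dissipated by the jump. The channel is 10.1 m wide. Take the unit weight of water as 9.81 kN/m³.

Fr₁ = 2.78 (given).
Conjugate-depth relation: y₂/y₁ = ½[√(1 + 8Fr₁²) − 1] = ½[√62.83 − 1] = 3.46.
y₂ = 3.46 × 0.611 = 2.12 m.
V₁ = Fr₁·√(g·y₁) = 2.78×√(9.81×0.611) = 6.81 m/s; q = V₁·y₁ = 4.16 m²/s. V₂ = q/y₂ = 4.16/2.12 = 1.97 m/s. E₁ = y₁ + V₁²/2g = 2.97 m; E₂ = y₂ + V₂²/2g = 2.31 m. ΔE = E₁ − E₂ = 0.659 m.
Q = q·b = 4.16 × 10.1 = 42.0 m³/s. P = γ·Q·ΔE = 9.81 × 42.0 × 0.659 = 272 kW.

P = 272 kW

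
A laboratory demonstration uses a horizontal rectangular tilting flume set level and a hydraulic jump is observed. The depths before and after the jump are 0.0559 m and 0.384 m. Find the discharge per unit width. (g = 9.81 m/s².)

For a rectangular channel the momentum equation gives q² = ½·g·y₁·y₂·(y₁ + y₂) = ½×9.81×0.0559×0.384×0.440 = 0.0463.
q = √0.0463 = 0.215 m²/s.

q = 0.215 m²/s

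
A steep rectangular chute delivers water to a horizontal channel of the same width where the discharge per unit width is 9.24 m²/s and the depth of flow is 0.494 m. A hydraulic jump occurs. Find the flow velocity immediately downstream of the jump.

V₂ = 1.62 m/s

V₁ = q/y₁ = 9.24/0.494 = 18.7 m/s. Fr₁ = V₁/√(g·y₁) = 18.7/√(9.81×0.494) = 8.50.
By Bélanger, y₂/y₁ = ½[√(1 + 8Fr₁²) − 1] = ½[√578.5 − 1] = 11.5.
y₂ = 11.5 × 0.494 = 5.69 m.
V₂ = q/y₂ = 9.24/5.69 = 1.62 m/s.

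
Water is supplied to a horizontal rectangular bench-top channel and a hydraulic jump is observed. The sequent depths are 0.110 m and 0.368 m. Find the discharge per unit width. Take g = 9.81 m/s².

For a rectangular channel the momentum equation gives q² = ½·g·y₁·y₂·(y₁ + y₂) = ½×9.81×0.110×0.368×0.478 = 0.0949.
q = √0.0949 = 0.308 m²/s.

q = 0.308 m²/s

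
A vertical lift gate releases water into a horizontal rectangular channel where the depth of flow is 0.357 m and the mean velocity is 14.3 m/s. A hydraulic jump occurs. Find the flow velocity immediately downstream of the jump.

Fr₁ = V₁/√(g·y₁) = 14.3/√(9.81×0.357) = 7.64.
Conjugate-depth relation: y₂/y₁ = ½[√(1 + 8Fr₁²) − 1] = ½[√468.1 − 1] = 10.3.
y₂ = 10.3 × 0.357 = 3.68 m.
q = V₁·y₁ = 14.3 × 0.357 = 5.11 m²/s.
V₂ = q/y₂ = 5.11/3.68 = 1.39 m/s.

V₂ = 1.39 m/s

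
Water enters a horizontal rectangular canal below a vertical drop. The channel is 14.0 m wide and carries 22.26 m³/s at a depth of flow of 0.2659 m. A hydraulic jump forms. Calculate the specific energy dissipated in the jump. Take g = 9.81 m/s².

ΔE = 0.7423 m

q = Q/b = 22.26/14.0 = 1.590 m²/s; V₁ = q/y₁ = 5.980 m/s. Fr₁ = V₁/√(g·y₁) = 3.702.
Conjugate-depth relation: y₂/y₁ = ½[√(1 + 8Fr₁²) − 1] = ½[√110.66 − 1] = 4.760.
y₂ = 4.760 × 0.2659 = 1.266 m.
V₂ = q/y₂ = 1.590/1.266 = 1.256 m/s. E₁ = y₁ + V₁²/2g = 2.088 m; E₂ = y₂ + V₂²/2g = 1.346 m. ΔE = E₁ − E₂ = 0.7423 m.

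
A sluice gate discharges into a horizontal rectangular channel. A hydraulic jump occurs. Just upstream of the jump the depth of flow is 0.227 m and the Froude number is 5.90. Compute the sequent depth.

y₂ = 1.78 m

Fr₁ = 5.90 (given).
Conjugate-depth relation: y₂/y₁ = ½[√(1 + 8Fr₁²) − 1] = ½[√279.5 − 1] = 7.86.
y₂ = 7.86 × 0.227 = 1.78 m.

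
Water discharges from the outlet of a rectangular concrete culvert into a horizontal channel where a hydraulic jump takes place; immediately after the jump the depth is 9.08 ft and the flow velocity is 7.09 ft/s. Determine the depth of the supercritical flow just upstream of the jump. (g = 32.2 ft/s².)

Fr₂ = V₂/√(g·y₂) = 7.09/√(32.2×9.08) = 0.415.
From the momentum equation (using Fr₂), y₁/y₂ = ½[√(1 + 8Fr₂²) − 1] = ½[√2.375 − 1] = 0.271.
y₁ = 0.271 × 9.08 = 2.46 ft.

y₁ = 2.46 ft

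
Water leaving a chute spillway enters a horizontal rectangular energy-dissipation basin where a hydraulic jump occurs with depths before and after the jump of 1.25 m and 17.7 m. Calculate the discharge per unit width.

For a rectangular channel the momentum equation gives q² = ½·g·y₁·y₂·(y₁ + y₂) = ½×9.81×1.25×17.7×18.9 = 2057.
q = √2057 = 45.3 m²/s.

q = 45.3 m²/s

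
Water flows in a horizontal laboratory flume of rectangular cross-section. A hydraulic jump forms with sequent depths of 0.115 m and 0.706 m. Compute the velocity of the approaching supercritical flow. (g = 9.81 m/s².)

For a rectangular channel the momentum equation gives q² = ½·g·y₁·y₂·(y₁ + y₂) = ½×9.81×0.115×0.706×0.821 = 0.327.
q = √0.327 = 0.572 m²/s.
V₁ = q/y₁ = 0.572/0.115 = 4.97 m/s.

V₁ = 4.97 m/s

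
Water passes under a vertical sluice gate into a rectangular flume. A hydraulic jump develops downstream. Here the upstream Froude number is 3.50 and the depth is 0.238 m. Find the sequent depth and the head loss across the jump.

Fr₁ = 3.50 (given).
Conjugate-depth relation: y₂/y₁ = ½[√(1 + 8Fr₁²) − 1] = ½[√99.00 − 1] = 4.47.
y₂ = 4.47 × 0.238 = 1.07 m.
V₁ = Fr₁·√(g·y₁) = 3.50×√(9.81×0.238) = 5.35 m/s; q = V₁·y₁ = 1.27 m²/s. V₂ = q/y₂ = 1.27/1.07 = 1.20 m/s. E₁ = y₁ + V₁²/2g = 1.70 m; E₂ = y₂ + V₂²/2g = 1.14 m. ΔE = E₁ − E₂ = 0.558 m.

y₂ = 1.07 m; ΔE = 0.558 m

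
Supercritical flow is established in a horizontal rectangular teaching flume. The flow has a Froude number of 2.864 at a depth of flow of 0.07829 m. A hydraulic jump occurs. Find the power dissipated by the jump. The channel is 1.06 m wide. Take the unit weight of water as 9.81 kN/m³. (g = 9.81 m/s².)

Fr₁ = 2.864 (given).
Bélanger equation: y₂/y₁ = ½[√(1 + 8Fr₁²) − 1] = ½[√66.620 − 1] = 3.581.
y₂ = 3.581 × 0.07829 = 0.2804 m.
V₁ = Fr₁·√(g·y₁) = 2.864×√(9.81×0.07829) = 2.510 m/s; q = V₁·y₁ = 0.1965 m²/s. V₂ = q/y₂ = 0.1965/0.2804 = 0.7009 m/s. E₁ = y₁ + V₁²/2g = 0.3994 m; E₂ = y₂ + V₂²/2g = 0.3054 m. ΔE = E₁ − E₂ = 0.09398 m.
Q = q·b = 0.1965 × 1.06 = 0.2083 m³/s. P = γ·Q·ΔE = 9.81 × 0.2083 × 0.09398 = 0.1920 kW.

P = 0.1920 kW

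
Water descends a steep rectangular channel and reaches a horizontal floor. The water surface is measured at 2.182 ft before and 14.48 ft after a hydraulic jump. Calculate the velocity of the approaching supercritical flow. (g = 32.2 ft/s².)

For a rectangular channel the momentum equation gives q² = ½·g·y₁·y₂·(y₁ + y₂) = ½×32.2×2.182×14.48×16.66 = 8476.
q = √8476 = 92.06 ft²/s.
V₁ = q/y₁ = 92.06/2.182 = 42.19 ft/s.

V₁ = 42.19 ft/s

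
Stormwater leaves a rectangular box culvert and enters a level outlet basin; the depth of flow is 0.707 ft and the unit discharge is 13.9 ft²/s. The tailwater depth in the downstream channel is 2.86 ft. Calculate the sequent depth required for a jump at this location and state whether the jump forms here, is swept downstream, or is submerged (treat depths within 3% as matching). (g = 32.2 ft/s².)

V₁ = q/y₁ = 13.9/0.707 = 19.7 ft/s. Fr₁ = V₁/√(g·y₁) = 19.7/√(32.2×0.707) = 4.12.
Bélanger equation: y₂/y₁ = ½[√(1 + 8Fr₁²) − 1] = ½[√136.8 − 1] = 5.35.
y₂ = 5.35 × 0.707 = 3.78 ft.
Tailwater y_tw = 2.86 ft: y_tw < y₂, so the jump is swept downstream.

y₂ = 3.78 ft; the jump is swept downstream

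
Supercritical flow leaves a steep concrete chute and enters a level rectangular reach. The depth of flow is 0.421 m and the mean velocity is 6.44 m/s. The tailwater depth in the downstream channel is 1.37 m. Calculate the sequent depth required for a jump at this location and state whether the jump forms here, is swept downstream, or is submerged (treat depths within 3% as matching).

y₂ = 1.69 m; the jump is swept downstream

Fr₁ = V₁/√(g·y₁) = 6.44/√(9.81×0.421) = 3.17.
Bélanger equation: y₂/y₁ = ½[√(1 + 8Fr₁²) − 1] = ½[√81.34 − 1] = 4.01.
y₂ = 4.01 × 0.421 = 1.69 m.
Tailwater y_tw = 1.37 m: y_tw < y₂, so the jump is swept downstream.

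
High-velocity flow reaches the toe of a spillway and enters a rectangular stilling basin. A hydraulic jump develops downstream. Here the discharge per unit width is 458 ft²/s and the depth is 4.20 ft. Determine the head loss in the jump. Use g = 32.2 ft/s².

ΔE = 134 ft

V₁ = q/y₁ = 458/4.20 = 109 ft/s. Fr₁ = V₁/√(g·y₁) = 109/√(32.2×4.20) = 9.38.
Conjugate-depth relation: y₂/y₁ = ½[√(1 + 8Fr₁²) − 1] = ½[√704.4 − 1] = 12.8.
y₂ = 12.8 × 4.20 = 53.6 ft.
V₂ = q/y₂ = 458/53.6 = 8.54 ft/s. E₁ = y₁ + V₁²/2g = 189 ft; E₂ = y₂ + V₂²/2g = 54.8 ft. ΔE = E₁ − E₂ = 134 ft.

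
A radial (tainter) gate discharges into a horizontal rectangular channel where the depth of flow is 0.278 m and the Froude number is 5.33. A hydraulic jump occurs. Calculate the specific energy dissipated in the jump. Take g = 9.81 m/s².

ΔE = 2.19 m

Fr₁ = 5.33 (given).
Sequent-depth ratio: y₂/y₁ = ½[√(1 + 8Fr₁²) − 1] = ½[√228.3 − 1] = 7.05.
y₂ = 7.05 × 0.278 = 1.96 m.
V₁ = Fr₁·√(g·y₁) = 5.33×√(9.81×0.278) = 8.80 m/s; q = V₁·y₁ = 2.45 m²/s. V₂ = q/y₂ = 2.45/1.96 = 1.25 m/s. E₁ = y₁ + V₁²/2g = 4.23 m; E₂ = y₂ + V₂²/2g = 2.04 m. ΔE = E₁ − E₂ = 2.19 m.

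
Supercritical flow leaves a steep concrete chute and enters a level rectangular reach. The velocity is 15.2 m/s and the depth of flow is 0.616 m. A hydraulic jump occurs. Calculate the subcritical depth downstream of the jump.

y₂ = 5.09 m

Fr₁ = V₁/√(g·y₁) = 15.2/√(9.81×0.616) = 6.18.
Sequent-depth ratio: y₂/y₁ = ½[√(1 + 8Fr₁²) − 1] = ½[√306.9 − 1] = 8.26.
y₂ = 8.26 × 0.616 = 5.09 m.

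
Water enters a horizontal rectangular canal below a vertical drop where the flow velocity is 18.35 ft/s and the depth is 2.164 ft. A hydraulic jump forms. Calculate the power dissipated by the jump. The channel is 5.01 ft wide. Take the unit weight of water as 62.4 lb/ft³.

P = 20.66 hp

Fr₁ = V₁/√(g·y₁) = 18.35/√(32.2×2.164) = 2.198.
Bélanger equation: y₂/y₁ = ½[√(1 + 8Fr₁²) − 1] = ½[√39.659 − 1] = 2.649.
y₂ = 2.649 × 2.164 = 5.732 ft.
Head loss: ΔE = (y₂ − y₁)³/(4y₁y₂) = (5.732 − 2.164)³/(4×2.164×5.732) = 45.42/49.62 = 0.9154 ft.
q = V₁·y₁ = 18.35 × 2.164 = 39.71 ft²/s. Q = q·b = 39.71 × 5.01 = 198.9 cfs. P = γ·Q·ΔE/550 = 62.4 × 198.9 × 0.9154 / 550 = 20.66 hp.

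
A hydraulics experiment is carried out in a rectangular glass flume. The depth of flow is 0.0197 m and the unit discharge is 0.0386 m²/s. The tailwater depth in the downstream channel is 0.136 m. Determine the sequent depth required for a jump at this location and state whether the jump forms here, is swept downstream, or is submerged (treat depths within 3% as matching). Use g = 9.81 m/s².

V₁ = q/y₁ = 0.0386/0.0197 = 1.96 m/s. Fr₁ = V₁/√(g·y₁) = 1.96/√(9.81×0.0197) = 4.46.
Conjugate-depth relation: y₂/y₁ = ½[√(1 + 8Fr₁²) − 1] = ½[√159.9 − 1] = 5.82.
y₂ = 5.82 × 0.0197 = 0.115 m.
Tailwater y_tw = 0.136 m: y_tw > y₂, so the jump is submerged.

y₂ = 0.115 m; the jump is submerged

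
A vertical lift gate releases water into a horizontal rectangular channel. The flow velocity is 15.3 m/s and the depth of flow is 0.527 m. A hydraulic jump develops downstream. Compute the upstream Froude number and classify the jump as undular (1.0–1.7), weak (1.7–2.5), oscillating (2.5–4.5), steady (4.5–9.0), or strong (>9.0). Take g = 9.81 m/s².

Fr₁ = 6.73; steady jump

Fr₁ = V₁/√(g·y₁) = 15.3/√(9.81×0.527) = 6.73.
Fr₁ = 6.73 lies in the steady range.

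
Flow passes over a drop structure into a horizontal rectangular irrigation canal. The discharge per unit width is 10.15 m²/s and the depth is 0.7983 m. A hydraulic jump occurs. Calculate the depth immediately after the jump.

V₁ = q/y₁ = 10.15/0.7983 = 12.71 m/s. Fr₁ = V₁/√(g·y₁) = 12.71/√(9.81×0.7983) = 4.543.
By Bélanger, y₂/y₁ = ½[√(1 + 8Fr₁²) − 1] = ½[√166.14 − 1] = 5.945.
y₂ = 5.945 × 0.7983 = 4.746 m.

y₂ = 4.746 m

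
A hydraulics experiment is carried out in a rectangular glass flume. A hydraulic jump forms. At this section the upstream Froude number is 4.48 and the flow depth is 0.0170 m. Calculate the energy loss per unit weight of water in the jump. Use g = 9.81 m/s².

ΔE = 0.0831 m

Fr₁ = 4.48 (given).
Sequent-depth ratio: y₂/y₁ = ½[√(1 + 8Fr₁²) − 1] = ½[√161.6 − 1] = 5.86.
y₂ = 5.86 × 0.0170 = 0.0995 m.
Head loss: ΔE = (y₂ − y₁)³/(4y₁y₂) = (0.0995 − 0.0170)³/(4×0.0170×0.0995) = 0.000562/0.00677 = 0.0831 m.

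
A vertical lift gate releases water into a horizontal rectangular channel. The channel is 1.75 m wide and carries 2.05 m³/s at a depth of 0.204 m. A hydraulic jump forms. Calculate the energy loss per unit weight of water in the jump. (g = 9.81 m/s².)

q = Q/b = 2.05/1.75 = 1.17 m²/s; V₁ = q/y₁ = 5.74 m/s. Fr₁ = V₁/√(g·y₁) = 4.06.
From the momentum equation for a rectangular channel, y₂/y₁ = ½[√(1 + 8Fr₁²) − 1] = ½[√132.8 − 1] = 5.26.
y₂ = 5.26 × 0.204 = 1.07 m.
V₂ = q/y₂ = 1.17/1.07 = 1.09 m/s. E₁ = y₁ + V₁²/2g = 1.88 m; E₂ = y₂ + V₂²/2g = 1.13 m. ΔE = E₁ − E₂ = 0.750 m.

ΔE = 0.750 m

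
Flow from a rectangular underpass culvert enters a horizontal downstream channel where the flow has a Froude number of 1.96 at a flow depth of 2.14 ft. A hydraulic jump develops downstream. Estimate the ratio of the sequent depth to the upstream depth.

y₂/y₁ = 2.32

Fr₁ = 1.96 (given).
By Bélanger, y₂/y₁ = ½[√(1 + 8Fr₁²) − 1] = ½[√31.73 − 1] = 2.32.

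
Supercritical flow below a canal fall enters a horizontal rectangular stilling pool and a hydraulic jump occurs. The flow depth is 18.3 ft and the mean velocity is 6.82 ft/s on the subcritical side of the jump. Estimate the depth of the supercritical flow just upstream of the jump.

Fr₂ = V₂/√(g·y₂) = 6.82/√(32.2×18.3) = 0.281.
From the momentum equation (using Fr₂), y₁/y₂ = ½[√(1 + 8Fr₂²) − 1] = ½[√1.631 − 1] = 0.139.
y₁ = 0.139 × 18.3 = 2.54 ft.

y₁ = 2.54 ft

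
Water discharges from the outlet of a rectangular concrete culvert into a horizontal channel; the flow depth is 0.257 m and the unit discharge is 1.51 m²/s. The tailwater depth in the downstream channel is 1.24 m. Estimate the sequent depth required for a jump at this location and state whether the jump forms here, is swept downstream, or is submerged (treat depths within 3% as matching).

V₁ = q/y₁ = 1.51/0.257 = 5.88 m/s. Fr₁ = V₁/√(g·y₁) = 5.88/√(9.81×0.257) = 3.70.
By Bélanger, y₂/y₁ = ½[√(1 + 8Fr₁²) − 1] = ½[√110.5 − 1] = 4.76.
y₂ = 4.76 × 0.257 = 1.22 m.
Tailwater y_tw = 1.24 m: y_tw ≈ y₂, so the jump forms here.

y₂ = 1.22 m; the jump forms here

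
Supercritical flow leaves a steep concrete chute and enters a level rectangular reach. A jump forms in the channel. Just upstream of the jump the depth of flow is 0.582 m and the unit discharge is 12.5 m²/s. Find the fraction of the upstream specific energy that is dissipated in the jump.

V₁ = q/y₁ = 12.5/0.582 = 21.5 m/s. Fr₁ = V₁/√(g·y₁) = 21.5/√(9.81×0.582) = 8.99.
By Bélanger, y₂/y₁ = ½[√(1 + 8Fr₁²) − 1] = ½[√647.4 − 1] = 12.2.
y₂ = 12.2 × 0.582 = 7.11 m.
E₁ = y₁ + V₁²/2g = 24.1 m. ΔE = (y₂ − y₁)³/(4y₁y₂) = 16.8 m. ΔE/E₁ = 16.8/24.1 = 0.698.

ΔE/E₁ = 0.698 (69.8%)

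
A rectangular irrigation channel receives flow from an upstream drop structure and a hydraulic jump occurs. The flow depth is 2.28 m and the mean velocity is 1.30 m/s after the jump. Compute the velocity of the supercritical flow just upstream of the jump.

Fr₂ = V₂/√(g·y₂) = 1.30/√(9.81×2.28) = 0.275.
Since the conjugate-depth ratio holds either way, y₁/y₂ = ½[√(1 + 8Fr₂²) − 1] = ½[√1.604 − 1] = 0.133.
y₁ = 0.133 × 2.28 = 0.304 m.
V₁ = q/y₁ = 2.96/0.304 = 9.75 m/s.

V₁ = 9.75 m/s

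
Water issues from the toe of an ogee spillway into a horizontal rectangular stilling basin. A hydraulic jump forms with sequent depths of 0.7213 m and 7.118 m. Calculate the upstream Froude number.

For a rectangular channel the momentum equation gives q² = ½·g·y₁·y₂·(y₁ + y₂) = ½×9.81×0.7213×7.118×7.839 = 197.4.
q = √197.4 = 14.05 m²/s.
V₁ = q/y₁ = 19.48 m/s; Fr₁ = V₁/√(g·y₁) = 7.323.

Fr₁ = 7.323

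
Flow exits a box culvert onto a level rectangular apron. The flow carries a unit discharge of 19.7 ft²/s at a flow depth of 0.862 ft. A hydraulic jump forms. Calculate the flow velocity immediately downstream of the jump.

V₂ = 4.04 ft/s

V₁ = q/y₁ = 19.7/0.862 = 22.9 ft/s. Fr₁ = V₁/√(g·y₁) = 22.9/√(32.2×0.862) = 4.34.
Conjugate-depth relation: y₂/y₁ = ½[√(1 + 8Fr₁²) − 1] = ½[√151.5 − 1] = 5.66.
y₂ = 5.66 × 0.862 = 4.87 ft.
V₂ = q/y₂ = 19.7/4.87 = 4.04 ft/s.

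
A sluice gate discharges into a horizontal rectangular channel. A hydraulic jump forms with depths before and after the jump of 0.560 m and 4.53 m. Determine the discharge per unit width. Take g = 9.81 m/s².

For a rectangular channel the momentum equation gives q² = ½·g·y₁·y₂·(y₁ + y₂) = ½×9.81×0.560×4.53×5.09 = 63.3.
q = √63.3 = 7.96 m²/s.

q = 7.96 m²/s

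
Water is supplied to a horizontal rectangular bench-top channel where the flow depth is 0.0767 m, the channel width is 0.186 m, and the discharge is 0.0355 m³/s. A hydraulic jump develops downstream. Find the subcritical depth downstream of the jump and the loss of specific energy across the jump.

y₂ = 0.275 m; ΔE = 0.0926 m

q = Q/b = 0.0355/0.186 = 0.191 m²/s; V₁ = q/y₁ = 2.49 m/s. Fr₁ = V₁/√(g·y₁) = 2.87.
By Bélanger, y₂/y₁ = ½[√(1 + 8Fr₁²) − 1] = ½[√66.84 − 1] = 3.59.
y₂ = 3.59 × 0.0767 = 0.275 m.
Head loss: ΔE = (y₂ − y₁)³/(4y₁y₂) = (0.275 − 0.0767)³/(4×0.0767×0.275) = 0.00782/0.0844 = 0.0926 m.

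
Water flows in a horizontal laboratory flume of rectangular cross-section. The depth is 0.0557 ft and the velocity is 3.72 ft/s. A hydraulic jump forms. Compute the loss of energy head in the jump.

Fr₁ = V₁/√(g·y₁) = 3.72/√(32.2×0.0557) = 2.78.
Bélanger equation: y₂/y₁ = ½[√(1 + 8Fr₁²) − 1] = ½[√62.73 − 1] = 3.46.
y₂ = 3.46 × 0.0557 = 0.193 ft.
Head loss: ΔE = (y₂ − y₁)³/(4y₁y₂) = (0.193 − 0.0557)³/(4×0.0557×0.193) = 0.00257/0.0429 = 0.0599 ft.

ΔE = 0.0599 ft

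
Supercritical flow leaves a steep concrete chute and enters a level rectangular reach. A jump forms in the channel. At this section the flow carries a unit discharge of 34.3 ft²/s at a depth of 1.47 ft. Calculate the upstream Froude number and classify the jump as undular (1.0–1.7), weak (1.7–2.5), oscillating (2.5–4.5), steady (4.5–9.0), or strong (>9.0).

V₁ = q/y₁ = 34.3/1.47 = 23.3 ft/s. Fr₁ = V₁/√(g·y₁) = 23.3/√(32.2×1.47) = 3.39.
Fr₁ = 3.39 lies in the oscillating range.

Fr₁ = 3.39; oscillating jump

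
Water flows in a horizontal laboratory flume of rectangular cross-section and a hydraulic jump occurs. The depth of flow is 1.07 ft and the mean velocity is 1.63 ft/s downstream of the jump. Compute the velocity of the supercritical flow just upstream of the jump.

V₁ = 12.0 ft/s

Fr₂ = V₂/√(g·y₂) = 1.63/√(32.2×1.07) = 0.278.
Applying the sequent-depth relation in reverse, y₁/y₂ = ½[√(1 + 8Fr₂²) − 1] = ½[√1.617 − 1] = 0.136.
y₁ = 0.136 × 1.07 = 0.145 ft.
V₁ = q/y₁ = 1.74/0.145 = 12.0 ft/s.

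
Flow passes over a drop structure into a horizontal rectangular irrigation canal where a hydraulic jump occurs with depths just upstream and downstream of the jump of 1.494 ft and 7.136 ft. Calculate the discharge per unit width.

q = 38.49 ft²/s

For a rectangular channel the momentum equation gives q² = ½·g·y₁·y₂·(y₁ + y₂) = ½×32.2×1.494×7.136×8.630 = 1481.
q = √1481 = 38.49 ft²/s.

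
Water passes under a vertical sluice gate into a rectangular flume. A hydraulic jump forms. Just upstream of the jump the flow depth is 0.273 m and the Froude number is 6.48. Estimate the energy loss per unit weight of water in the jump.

ΔE = 3.56 m

Fr₁ = 6.48 (given).
Sequent-depth ratio: y₂/y₁ = ½[√(1 + 8Fr₁²) − 1] = ½[√336.9 − 1] = 8.68.
y₂ = 8.68 × 0.273 = 2.37 m.
Head loss: ΔE = (y₂ − y₁)³/(4y₁y₂) = (2.37 − 0.273)³/(4×0.273×2.37) = 9.21/2.59 = 3.56 m.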